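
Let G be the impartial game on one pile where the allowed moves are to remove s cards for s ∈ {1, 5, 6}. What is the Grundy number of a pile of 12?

Grundy values for subtraction set {1, 5, 6}:
g(0) = mex{} = 0
g(1) = mex{0} = 1
g(2) = mex{1} = 0
g(3) = mex{0} = 1
g(4) = mex{1} = 0
g(5) = mex{0} = 1
g(6) = mex{0,1} = 2
g(7) = mex{0,1,2} = 3
g(8) = mex{0,1,3} = 2
g(9) = mex{0,1,2} = 3
g(10) = mex{0,1,3} = 2
g(11) = mex{1,2} = 0
g(12) = mex{0,2,3} = 1
So g(12) = 1.

1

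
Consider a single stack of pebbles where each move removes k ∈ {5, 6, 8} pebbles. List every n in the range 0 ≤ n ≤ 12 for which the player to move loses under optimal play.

Compute g(0), g(1), … for moves {5, 6, 8}:
k:     0  1  2  3  4  5  6  7  8  9 10 11 12
g(k):  0  0  0  0  0  1  1  1  1  1  2  2  2
The P-positions (g = 0) in 0..12 are 0, 1, 2, 3, 4.

0, 1, 2, 3, 4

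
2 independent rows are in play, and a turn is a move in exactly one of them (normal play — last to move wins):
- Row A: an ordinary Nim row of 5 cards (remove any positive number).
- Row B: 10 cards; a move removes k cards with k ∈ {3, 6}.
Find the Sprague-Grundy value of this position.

Row A is a plain Nim row of size 5, so its Grundy value is 5.
For row B, compute g(0), g(1), … with moves {3, 6}:
g(0) = mex{} = 0
g(1) = mex{} = 0
g(2) = mex{} = 0
g(3) = mex{0} = 1
g(4) = mex{0} = 1
g(5) = mex{0} = 1
g(6) = mex{0,1} = 2
g(7) = mex{0,1} = 2
g(8) = mex{0,1} = 2
g(9) = mex{1,2} = 0
g(10) = mex{1,2} = 0
So g(10) = 0.
By the Sprague-Grundy theorem, the Grundy value of a sum of independent games is the XOR of the component values.
Combined value = 5 XOR 0 = 5.

5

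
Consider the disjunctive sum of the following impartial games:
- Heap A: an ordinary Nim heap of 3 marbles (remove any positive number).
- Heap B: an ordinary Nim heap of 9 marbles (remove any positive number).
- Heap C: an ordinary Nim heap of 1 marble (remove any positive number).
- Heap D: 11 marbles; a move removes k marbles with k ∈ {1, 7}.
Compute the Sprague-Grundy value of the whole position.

10

Heap A is a plain Nim heap of size 3, so its Grundy value is 3.
Heap B is a plain Nim heap of size 9, so its Grundy value is 9.
Heap C is a plain Nim heap of size 1, so its Grundy value is 1.
Build the Grundy sequence for heap D with g(k) = mex{g(k−s) : s ∈ {1, 7}, s ≤ k}:
k:     0  1  2  3  4  5  6  7  8  9 10 11
g(k):  0  1  0  1  0  1  0  1  0  1  0  1
So g(11) = 1.
By the Sprague-Grundy theorem, the Grundy value of a sum of independent games is the XOR of the component values.
Combined value = 3 XOR 9 XOR 1 XOR 1 = 10.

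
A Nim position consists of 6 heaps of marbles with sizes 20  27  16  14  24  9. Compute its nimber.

0

Nim-sum: 20 ^ 27 ^ 16 ^ 14 ^ 24 ^ 9 = 0.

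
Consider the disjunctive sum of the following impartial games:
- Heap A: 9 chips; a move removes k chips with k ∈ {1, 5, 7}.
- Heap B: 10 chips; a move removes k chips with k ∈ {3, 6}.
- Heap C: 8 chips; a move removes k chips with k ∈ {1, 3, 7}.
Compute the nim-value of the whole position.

1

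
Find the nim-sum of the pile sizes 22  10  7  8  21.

6

Compute the nim-sum pairwise:
22 ⊕ 10 = 28
28 ⊕ 7 = 27
27 ⊕ 8 = 19
19 ⊕ 21 = 6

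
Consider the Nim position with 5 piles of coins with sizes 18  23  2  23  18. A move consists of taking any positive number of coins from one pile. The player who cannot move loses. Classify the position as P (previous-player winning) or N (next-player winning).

Nim-sum: 18 ^ 23 ^ 2 ^ 23 ^ 18 = 2.
The nim-sum is 2 ≠ 0, so this is an N-position: the player to move can win.

N-position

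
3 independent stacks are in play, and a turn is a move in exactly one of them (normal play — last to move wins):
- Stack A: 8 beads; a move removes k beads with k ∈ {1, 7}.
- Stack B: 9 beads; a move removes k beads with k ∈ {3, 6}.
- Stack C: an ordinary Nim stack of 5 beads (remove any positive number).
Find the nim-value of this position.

5

Build the Grundy sequence for stack A with g(k) = mex{g(k−s) : s ∈ {1, 7}, s ≤ k}:
g(0) = mex{} = 0
g(1) = mex{0} = 1
g(2) = mex{1} = 0
g(3) = mex{0} = 1
g(4) = mex{1} = 0
g(5) = mex{0} = 1
g(6) = mex{1} = 0
g(7) = mex{0} = 1
g(8) = mex{1} = 0
So g(8) = 0.
For stack B, compute g(0), g(1), … with moves {3, 6}:
k:     0  1  2  3  4  5  6  7  8  9
g(k):  0  0  0  1  1  1  2  2  2  0
So g(9) = 0.
Stack C is a plain Nim stack of size 5, so its Grundy value is 5.
By the Sprague-Grundy theorem, the Grundy value of a sum of independent games is the XOR of the component values.
Combined value = 0 XOR 0 XOR 5 = 5.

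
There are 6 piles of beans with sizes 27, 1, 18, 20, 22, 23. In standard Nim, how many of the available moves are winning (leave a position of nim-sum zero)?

5

Nim-sum: 27 ^ 1 ^ 18 ^ 20 ^ 22 ^ 23 = 29.
The overall nim-sum is X = 29. A pile of size p has a winning move iff p XOR X < p (reduce it to p XOR X).
  27: 27 XOR 29 = 6 < 27 — winning move (to 6).
  1: 1 XOR 29 = 28 ≥ 1 — no move.
  18: 18 XOR 29 = 15 < 18 — winning move (to 15).
  20: 20 XOR 29 = 9 < 20 — winning move (to 9).
  22: 22 XOR 29 = 11 < 22 — winning move (to 11).
  23: 23 XOR 29 = 10 < 23 — winning move (to 10).
That gives 5 winning moves.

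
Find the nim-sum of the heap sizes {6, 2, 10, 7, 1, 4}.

Nim-sum: 6 XOR 2 XOR 10 XOR 7 XOR 1 XOR 4 = 12.

12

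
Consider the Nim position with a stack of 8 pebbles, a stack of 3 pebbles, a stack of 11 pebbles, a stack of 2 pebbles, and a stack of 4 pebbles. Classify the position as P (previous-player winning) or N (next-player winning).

In binary:
  1000  (8)
  0011  (3)
  1011  (11)
  0010  (2)
  0100  (4)
  ----
  0110  (6)
The nim-sum is 6 ≠ 0, so this is an N-position: the player to move can win.

N-position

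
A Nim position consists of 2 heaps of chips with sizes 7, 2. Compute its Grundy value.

Bitwise XOR of the heap sizes:
  111  (7)
  010  (2)
  ---
  101  (5)

5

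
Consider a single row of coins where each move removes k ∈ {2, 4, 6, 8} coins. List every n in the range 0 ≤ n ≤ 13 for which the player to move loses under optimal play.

0, 1, 10, 11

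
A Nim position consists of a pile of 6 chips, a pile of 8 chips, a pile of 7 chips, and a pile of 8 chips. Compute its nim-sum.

1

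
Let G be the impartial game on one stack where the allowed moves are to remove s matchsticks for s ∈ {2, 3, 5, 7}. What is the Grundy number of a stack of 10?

0

Build the Grundy sequence with g(k) = mex{g(k−s) : s ∈ {2, 3, 5, 7}, s ≤ k}:
k:     0  1  2  3  4  5  6  7  8  9 10
g(k):  0  0  1  1  2  2  3  3  4  0  0
So g(10) = 0.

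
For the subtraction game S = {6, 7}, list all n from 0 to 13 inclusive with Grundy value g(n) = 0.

0, 1, 2, 3, 4, 5, 13

Build the Grundy sequence with g(k) = mex{g(k−s) : s ∈ {6, 7}, s ≤ k}:
k:     0  1  2  3  4  5  6  7  8  9 10 11 12 13
g(k):  0  0  0  0  0  0  1  1  1  1  1  1  2  0
The P-positions (g = 0) in 0..13 are 0, 1, 2, 3, 4, 5, 13.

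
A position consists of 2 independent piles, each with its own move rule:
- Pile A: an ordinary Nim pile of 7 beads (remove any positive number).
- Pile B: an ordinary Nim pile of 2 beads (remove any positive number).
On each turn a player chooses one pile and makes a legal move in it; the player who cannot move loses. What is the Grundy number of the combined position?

5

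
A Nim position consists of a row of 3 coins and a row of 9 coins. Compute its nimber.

10

Compute the nim-sum pairwise:
3 XOR 9 = 10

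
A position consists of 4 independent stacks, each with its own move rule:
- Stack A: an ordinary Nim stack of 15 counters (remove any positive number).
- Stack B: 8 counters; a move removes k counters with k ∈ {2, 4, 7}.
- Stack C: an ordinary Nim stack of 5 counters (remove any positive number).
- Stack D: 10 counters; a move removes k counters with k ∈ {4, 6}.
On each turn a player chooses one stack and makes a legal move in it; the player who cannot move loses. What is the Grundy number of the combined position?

Stack A is a plain Nim stack of size 15, so its Grundy value is 15.
Build the Grundy sequence for stack B with g(k) = mex{g(k−s) : s ∈ {2, 4, 7}, s ≤ k}:
g(0) = mex{} = 0
g(1) = mex{} = 0
g(2) = mex{0} = 1
g(3) = mex{0} = 1
g(4) = mex{0,1} = 2
g(5) = mex{0,1} = 2
g(6) = mex{1,2} = 0
g(7) = mex{0,1,2} = 3
g(8) = mex{0,2} = 1
So g(8) = 1.
Stack C is a plain Nim stack of size 5, so its Grundy value is 5.
For stack D, compute g(0), g(1), … with moves {4, 6}:
k:     0  1  2  3  4  5  6  7  8  9 10
g(k):  0  0  0  0  1  1  1  1  2  2  0
So g(10) = 0.
The value of a disjunctive sum is the nim-sum of the parts.
Combined value = 15 ⊕ 1 ⊕ 5 ⊕ 0 = 11.

11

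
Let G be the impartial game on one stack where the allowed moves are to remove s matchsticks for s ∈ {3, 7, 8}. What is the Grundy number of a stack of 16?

Build the Grundy sequence with g(k) = mex{g(k−s) : s ∈ {3, 7, 8}, s ≤ k}:
k:     0  1  2  3  4  5  6  7  8  9 10 11 12 13 14 15 16
g(k):  0  0  0  1  1  1  0  2  2  1  3  0  0  2  1  1  0
So g(16) = 0.

0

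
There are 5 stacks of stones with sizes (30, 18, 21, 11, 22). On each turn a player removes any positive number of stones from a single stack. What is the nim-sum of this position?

4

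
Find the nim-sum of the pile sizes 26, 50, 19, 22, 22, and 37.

30

Compute the nim-sum pairwise:
26 ⊕ 50 = 40
40 ⊕ 19 = 59
59 ⊕ 22 = 45
45 ⊕ 22 = 59
59 ⊕ 37 = 30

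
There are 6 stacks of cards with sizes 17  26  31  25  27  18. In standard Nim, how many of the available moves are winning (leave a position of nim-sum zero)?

1

Nim-sum: 17 ⊕ 26 ⊕ 31 ⊕ 25 ⊕ 27 ⊕ 18 = 4.
The overall nim-sum is X = 4. A stack of size p has a winning move iff p XOR X < p (reduce it to p XOR X).
  17: 17 XOR 4 = 21 ≥ 17 — no move.
  26: 26 XOR 4 = 30 ≥ 26 — no move.
  31: 31 XOR 4 = 27 < 31 — winning move (to 27).
  25: 25 XOR 4 = 29 ≥ 25 — no move.
  27: 27 XOR 4 = 31 ≥ 27 — no move.
  18: 18 XOR 4 = 22 ≥ 18 — no move.
That gives 1 winning move.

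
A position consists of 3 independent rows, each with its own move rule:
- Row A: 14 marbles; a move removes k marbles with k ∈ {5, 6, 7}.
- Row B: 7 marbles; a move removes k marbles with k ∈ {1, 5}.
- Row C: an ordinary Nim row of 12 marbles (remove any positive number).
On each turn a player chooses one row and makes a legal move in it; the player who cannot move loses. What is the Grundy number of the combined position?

13

Build the Grundy sequence for row A with g(k) = mex{g(k−s) : s ∈ {5, 6, 7}, s ≤ k}:
g(0) = mex{} = 0
g(1) = mex{} = 0
g(2) = mex{} = 0
g(3) = mex{} = 0
g(4) = mex{} = 0
g(5) = mex{0} = 1
g(6) = mex{0} = 1
g(7) = mex{0} = 1
g(8) = mex{0} = 1
g(9) = mex{0} = 1
g(10) = mex{0,1} = 2
g(11) = mex{0,1} = 2
g(12) = mex{1} = 0
g(13) = mex{1} = 0
g(14) = mex{1} = 0
So g(14) = 0.
For row B, compute g(0), g(1), … with moves {1, 5}:
k:     0  1  2  3  4  5  6  7
g(k):  0  1  0  1  0  1  0  1
So g(7) = 1.
Row C is a plain Nim row of size 12, so its Grundy value is 12.
The value of a disjunctive sum is the nim-sum of the parts.
Combined value = 0 XOR 1 XOR 12 = 13.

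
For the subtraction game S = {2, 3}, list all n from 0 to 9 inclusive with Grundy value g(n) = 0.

0, 1, 5, 6

Compute g(0), g(1), … for moves {2, 3}:
g(0) = mex{} = 0
g(1) = mex{} = 0
g(2) = mex{0} = 1
g(3) = mex{0} = 1
g(4) = mex{0,1} = 2
g(5) = mex{1} = 0
g(6) = mex{1,2} = 0
g(7) = mex{0,2} = 1
g(8) = mex{0} = 1
g(9) = mex{0,1} = 2
The P-positions (g = 0) in 0..9 are 0, 1, 5, 6.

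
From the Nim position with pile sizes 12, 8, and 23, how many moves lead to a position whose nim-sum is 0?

1

Compute the nim-sum pairwise:
12 XOR 8 = 4
4 XOR 23 = 19
The overall nim-sum is X = 19. A pile of size p has a winning move iff p XOR X < p (reduce it to p XOR X).
  12: 12 XOR 19 = 31 ≥ 12 — no move.
  8: 8 XOR 19 = 27 ≥ 8 — no move.
  23: 23 XOR 19 = 4 < 23 — winning move (to 4).
That gives 1 winning move.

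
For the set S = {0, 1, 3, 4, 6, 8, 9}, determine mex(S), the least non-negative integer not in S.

2

The values 0, 1 are all present; 2 is the first non-negative integer missing from the set.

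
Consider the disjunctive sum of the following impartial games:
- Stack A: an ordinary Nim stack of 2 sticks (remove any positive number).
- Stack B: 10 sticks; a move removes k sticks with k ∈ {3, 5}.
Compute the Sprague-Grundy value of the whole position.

Stack A is a plain Nim stack of size 2, so its Grundy value is 2.
For stack B, compute g(0), g(1), … with moves {3, 5}:
k:     0  1  2  3  4  5  6  7  8  9 10
g(k):  0  0  0  1  1  1  2  2  0  0  0
So g(10) = 0.
By the Sprague-Grundy theorem, the Grundy value of a sum of independent games is the XOR of the component values.
Combined value = 2 ⊕ 0 = 2.

2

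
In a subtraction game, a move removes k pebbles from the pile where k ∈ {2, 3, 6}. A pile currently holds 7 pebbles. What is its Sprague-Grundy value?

1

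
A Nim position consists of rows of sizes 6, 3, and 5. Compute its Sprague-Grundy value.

0

Bitwise XOR of the heap sizes:
  110  (6)
  011  (3)
  101  (5)
  ---
  000  (0)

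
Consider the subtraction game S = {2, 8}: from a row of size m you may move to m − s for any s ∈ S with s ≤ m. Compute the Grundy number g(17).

1

Compute g(0), g(1), … for moves {2, 8}:
k:     0  1  2  3  4  5  6  7  8  9 10 11 12 13 14 15 16 17
g(k):  0  0  1  1  0  0  1  1  2  2  0  0  1  1  0  0  1  1
So g(17) = 1.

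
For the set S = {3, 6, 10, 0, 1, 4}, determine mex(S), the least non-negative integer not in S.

The values 0, 1 are all present; 2 is the first non-negative integer missing from the set.

2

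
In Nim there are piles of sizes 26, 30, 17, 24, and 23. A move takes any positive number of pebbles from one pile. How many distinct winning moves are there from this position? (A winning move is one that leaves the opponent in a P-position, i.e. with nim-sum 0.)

In binary:
  11010  (26)
  11110  (30)
  10001  (17)
  11000  (24)
  10111  (23)
  -----
  11010  (26)
The overall nim-sum is X = 26. A pile of size p has a winning move iff p XOR X < p (reduce it to p XOR X).
  26: 26 XOR 26 = 0 < 26 — winning move (to 0).
  30: 30 XOR 26 = 4 < 30 — winning move (to 4).
  17: 17 XOR 26 = 11 < 17 — winning move (to 11).
  24: 24 XOR 26 = 2 < 24 — winning move (to 2).
  23: 23 XOR 26 = 13 < 23 — winning move (to 13).
That gives 5 winning moves.

5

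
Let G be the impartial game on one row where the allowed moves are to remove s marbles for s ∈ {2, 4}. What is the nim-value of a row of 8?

Grundy values for subtraction set {2, 4}:
g(0) = mex{} = 0
g(1) = mex{} = 0
g(2) = mex{0} = 1
g(3) = mex{0} = 1
g(4) = mex{0,1} = 2
g(5) = mex{0,1} = 2
g(6) = mex{1,2} = 0
g(7) = mex{1,2} = 0
g(8) = mex{0,2} = 1
So g(8) = 1.

1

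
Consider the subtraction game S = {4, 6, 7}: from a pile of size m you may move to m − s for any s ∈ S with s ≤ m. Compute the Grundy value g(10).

2

Build the Grundy sequence with g(k) = mex{g(k−s) : s ∈ {4, 6, 7}, s ≤ k}:
g(0) = mex{} = 0
g(1) = mex{} = 0
g(2) = mex{} = 0
g(3) = mex{} = 0
g(4) = mex{0} = 1
g(5) = mex{0} = 1
g(6) = mex{0} = 1
g(7) = mex{0} = 1
g(8) = mex{0,1} = 2
g(9) = mex{0,1} = 2
g(10) = mex{0,1} = 2
So g(10) = 2.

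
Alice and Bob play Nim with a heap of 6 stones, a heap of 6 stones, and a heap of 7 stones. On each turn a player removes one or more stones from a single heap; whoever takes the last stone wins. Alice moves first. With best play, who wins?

Compute the nim-sum pairwise:
6 XOR 6 = 0
0 XOR 7 = 7
The nim-sum is 7 ≠ 0, so this is an N-position: the player to move can win; Alice has a winning move.

Alice wins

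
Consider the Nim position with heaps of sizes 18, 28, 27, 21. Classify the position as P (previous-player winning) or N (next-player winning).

P-position

Nim-sum: 18 XOR 28 XOR 27 XOR 21 = 0.
The nim-sum is 0, so this is a P-position: the player to move is in a losing position under optimal play.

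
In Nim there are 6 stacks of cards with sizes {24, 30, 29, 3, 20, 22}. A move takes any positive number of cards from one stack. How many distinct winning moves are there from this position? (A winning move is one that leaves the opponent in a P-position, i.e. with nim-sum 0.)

5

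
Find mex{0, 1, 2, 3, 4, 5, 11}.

The values 0, 1, 2, 3, 4, 5 are all present; 6 is the first non-negative integer missing from the set.

6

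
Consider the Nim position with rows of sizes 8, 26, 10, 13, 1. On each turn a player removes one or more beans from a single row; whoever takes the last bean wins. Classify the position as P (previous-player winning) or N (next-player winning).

N-position

Compute the nim-sum pairwise:
8 ^ 26 = 18
18 ^ 10 = 24
24 ^ 13 = 21
21 ^ 1 = 20
The nim-sum is 20 ≠ 0, so this is an N-position: the player to move can win.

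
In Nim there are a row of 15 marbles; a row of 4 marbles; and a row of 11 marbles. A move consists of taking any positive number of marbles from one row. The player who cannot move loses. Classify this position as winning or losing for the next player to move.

Losing position

Nim-sum: 15 XOR 4 XOR 11 = 0.
The nim-sum is 0, so this is a P-position: the player to move is in a losing position under optimal play.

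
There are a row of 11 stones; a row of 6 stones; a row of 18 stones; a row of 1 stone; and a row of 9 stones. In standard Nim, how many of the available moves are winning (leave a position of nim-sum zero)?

1

Nim-sum: 11 ^ 6 ^ 18 ^ 1 ^ 9 = 23.
The overall nim-sum is X = 23. A row of size p has a winning move iff p XOR X < p (reduce it to p XOR X).
  11: 11 XOR 23 = 28 ≥ 11 — no move.
  6: 6 XOR 23 = 17 ≥ 6 — no move.
  18: 18 XOR 23 = 5 < 18 — winning move (to 5).
  1: 1 XOR 23 = 22 ≥ 1 — no move.
  9: 9 XOR 23 = 30 ≥ 9 — no move.
That gives 1 winning move.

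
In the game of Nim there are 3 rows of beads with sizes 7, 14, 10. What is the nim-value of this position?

Compute the nim-sum pairwise:
7 ⊕ 14 = 9
9 ⊕ 10 = 3

3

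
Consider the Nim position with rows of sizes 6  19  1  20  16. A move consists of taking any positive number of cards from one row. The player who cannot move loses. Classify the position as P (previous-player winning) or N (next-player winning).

N-position

In binary:
  00110  (6)
  10011  (19)
  00001  (1)
  10100  (20)
  10000  (16)
  -----
  10000  (16)
The nim-sum is 16 ≠ 0, so this is an N-position: the player to move can win.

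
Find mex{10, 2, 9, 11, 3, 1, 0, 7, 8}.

The values 0, 1, 2, 3 are all present; 4 is the first non-negative integer missing from the set.

4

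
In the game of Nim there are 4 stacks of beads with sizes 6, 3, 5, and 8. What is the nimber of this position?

8

Write each in binary and XOR column by column:
  0110  (6)
  0011  (3)
  0101  (5)
  1000  (8)
  ----
  1000  (8)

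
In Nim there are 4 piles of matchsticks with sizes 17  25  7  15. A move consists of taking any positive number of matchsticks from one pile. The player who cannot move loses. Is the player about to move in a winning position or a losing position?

Losing position

Bitwise XOR of the heap sizes:
  10001  (17)
  11001  (25)
  00111  (7)
  01111  (15)
  -----
  00000  (0)
The nim-sum is 0, so this is a P-position: the player to move is in a losing position under optimal play.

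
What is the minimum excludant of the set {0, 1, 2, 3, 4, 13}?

5

The values 0, 1, 2, 3, 4 are all present; 5 is the first non-negative integer missing from the set.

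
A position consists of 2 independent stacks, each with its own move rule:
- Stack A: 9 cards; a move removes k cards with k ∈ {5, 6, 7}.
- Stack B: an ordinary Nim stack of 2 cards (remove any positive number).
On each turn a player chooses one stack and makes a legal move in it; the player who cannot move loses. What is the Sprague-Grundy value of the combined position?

3

Grundy values for stack A (subtraction set {5, 6, 7}):
k:     0  1  2  3  4  5  6  7  8  9
g(k):  0  0  0  0  0  1  1  1  1  1
So g(9) = 1.
Stack B is a plain Nim stack of size 2, so its Grundy value is 2.
By the Sprague-Grundy theorem, the Grundy value of a sum of independent games is the XOR of the component values.
Combined value = 1 ⊕ 2 = 3.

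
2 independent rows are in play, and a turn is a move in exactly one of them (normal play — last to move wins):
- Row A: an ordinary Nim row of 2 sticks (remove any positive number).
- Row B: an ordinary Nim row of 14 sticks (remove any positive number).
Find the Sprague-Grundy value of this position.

12

Row A is a plain Nim row of size 2, so its Grundy value is 2.
Row B is a plain Nim row of size 14, so its Grundy value is 14.
By the Sprague-Grundy theorem, the Grundy value of a sum of independent games is the XOR of the component values.
Combined value = 2 ⊕ 14 = 12.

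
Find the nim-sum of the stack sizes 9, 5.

Nim-sum: 9 ⊕ 5 = 12.

12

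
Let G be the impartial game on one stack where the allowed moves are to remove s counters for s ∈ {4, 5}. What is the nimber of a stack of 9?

Grundy values for subtraction set {4, 5}:
k:     0  1  2  3  4  5  6  7  8  9
g(k):  0  0  0  0  1  1  1  1  2  0
So g(9) = 0.

0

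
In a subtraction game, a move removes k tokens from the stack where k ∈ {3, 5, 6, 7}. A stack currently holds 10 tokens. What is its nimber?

0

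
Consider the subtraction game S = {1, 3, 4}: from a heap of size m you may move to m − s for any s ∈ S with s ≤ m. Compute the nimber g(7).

0

Build the Grundy sequence with g(k) = mex{g(k−s) : s ∈ {1, 3, 4}, s ≤ k}:
g(0) = mex{} = 0
g(1) = mex{0} = 1
g(2) = mex{1} = 0
g(3) = mex{0} = 1
g(4) = mex{0,1} = 2
g(5) = mex{0,1,2} = 3
g(6) = mex{0,1,3} = 2
g(7) = mex{1,2} = 0
So g(7) = 0.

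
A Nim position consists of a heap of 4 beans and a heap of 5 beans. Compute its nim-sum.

In binary:
  100  (4)
  101  (5)
  ---
  001  (1)

1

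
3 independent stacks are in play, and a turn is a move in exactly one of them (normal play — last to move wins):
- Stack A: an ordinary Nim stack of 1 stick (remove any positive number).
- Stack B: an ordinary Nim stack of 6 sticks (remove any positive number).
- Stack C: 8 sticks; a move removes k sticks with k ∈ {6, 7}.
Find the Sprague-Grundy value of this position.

Stack A is a plain Nim stack of size 1, so its Grundy value is 1.
Stack B is a plain Nim stack of size 6, so its Grundy value is 6.
Build the Grundy sequence for stack C with g(k) = mex{g(k−s) : s ∈ {6, 7}, s ≤ k}:
k:     0  1  2  3  4  5  6  7  8
g(k):  0  0  0  0  0  0  1  1  1
So g(8) = 1.
The value of a disjunctive sum is the nim-sum of the parts.
Combined value = 1 XOR 6 XOR 1 = 6.

6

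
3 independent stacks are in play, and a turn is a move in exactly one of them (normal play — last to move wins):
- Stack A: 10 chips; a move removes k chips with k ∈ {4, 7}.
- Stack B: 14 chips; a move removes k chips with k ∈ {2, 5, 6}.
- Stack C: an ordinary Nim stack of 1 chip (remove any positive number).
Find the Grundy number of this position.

2

Build the Grundy sequence for stack A with g(k) = mex{g(k−s) : s ∈ {4, 7}, s ≤ k}:
g(0) = mex{} = 0
g(1) = mex{} = 0
g(2) = mex{} = 0
g(3) = mex{} = 0
g(4) = mex{0} = 1
g(5) = mex{0} = 1
g(6) = mex{0} = 1
g(7) = mex{0} = 1
g(8) = mex{0,1} = 2
g(9) = mex{0,1} = 2
g(10) = mex{0,1} = 2
So g(10) = 2.
Grundy values for stack B (subtraction set {2, 5, 6}):
g(0) = mex{} = 0
g(1) = mex{} = 0
g(2) = mex{0} = 1
g(3) = mex{0} = 1
g(4) = mex{1} = 0
g(5) = mex{0,1} = 2
g(6) = mex{0} = 1
g(7) = mex{0,1,2} = 3
g(8) = mex{1} = 0
g(9) = mex{0,1,3} = 2
g(10) = mex{0,2} = 1
g(11) = mex{1,2} = 0
g(12) = mex{1,3} = 0
g(13) = mex{0,3} = 1
g(14) = mex{0,2} = 1
So g(14) = 1.
Stack C is a plain Nim stack of size 1, so its Grundy value is 1.
The value of a disjunctive sum is the nim-sum of the parts.
Combined value = 2 ⊕ 1 ⊕ 1 = 2.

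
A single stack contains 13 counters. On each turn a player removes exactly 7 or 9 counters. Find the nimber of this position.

Build the Grundy sequence with g(k) = mex{g(k−s) : s ∈ {7, 9}, s ≤ k}:
k:     0  1  2  3  4  5  6  7  8  9 10 11 12 13
g(k):  0  0  0  0  0  0  0  1  1  1  1  1  1  1
So g(13) = 1.

1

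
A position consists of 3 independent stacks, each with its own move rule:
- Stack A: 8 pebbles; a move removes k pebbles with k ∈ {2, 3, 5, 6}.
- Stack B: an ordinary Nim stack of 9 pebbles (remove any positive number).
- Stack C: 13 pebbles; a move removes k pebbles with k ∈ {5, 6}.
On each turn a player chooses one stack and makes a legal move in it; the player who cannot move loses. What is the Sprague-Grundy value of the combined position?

Build the Grundy sequence for stack A with g(k) = mex{g(k−s) : s ∈ {2, 3, 5, 6}, s ≤ k}:
k:     0  1  2  3  4  5  6  7  8
g(k):  0  0  1  1  2  2  3  3  0
So g(8) = 0.
Stack B is a plain Nim stack of size 9, so its Grundy value is 9.
Build the Grundy sequence for stack C with g(k) = mex{g(k−s) : s ∈ {5, 6}, s ≤ k}:
g(0) = mex{} = 0
g(1) = mex{} = 0
g(2) = mex{} = 0
g(3) = mex{} = 0
g(4) = mex{} = 0
g(5) = mex{0} = 1
g(6) = mex{0} = 1
g(7) = mex{0} = 1
g(8) = mex{0} = 1
g(9) = mex{0} = 1
g(10) = mex{0,1} = 2
g(11) = mex{1} = 0
g(12) = mex{1} = 0
g(13) = mex{1} = 0
So g(13) = 0.
By the Sprague-Grundy theorem, the Grundy value of a sum of independent games is the XOR of the component values.
Combined value = 0 ⊕ 9 ⊕ 0 = 9.

9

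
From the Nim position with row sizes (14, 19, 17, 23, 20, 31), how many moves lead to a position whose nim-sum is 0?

Write each in binary and XOR column by column:
  01110  (14)
  10011  (19)
  10001  (17)
  10111  (23)
  10100  (20)
  11111  (31)
  -----
  10000  (16)
The overall nim-sum is X = 16. A row of size p has a winning move iff p XOR X < p (reduce it to p XOR X).
  14: 14 XOR 16 = 30 ≥ 14 — no move.
  19: 19 XOR 16 = 3 < 19 — winning move (to 3).
  17: 17 XOR 16 = 1 < 17 — winning move (to 1).
  23: 23 XOR 16 = 7 < 23 — winning move (to 7).
  20: 20 XOR 16 = 4 < 20 — winning move (to 4).
  31: 31 XOR 16 = 15 < 31 — winning move (to 15).
That gives 5 winning moves.

5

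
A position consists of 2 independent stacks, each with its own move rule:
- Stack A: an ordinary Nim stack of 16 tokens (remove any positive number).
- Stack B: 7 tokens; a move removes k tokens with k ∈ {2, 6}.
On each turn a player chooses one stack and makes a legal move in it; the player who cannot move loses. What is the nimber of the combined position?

Stack A is a plain Nim stack of size 16, so its Grundy value is 16.
Grundy values for stack B (subtraction set {2, 6}):
g(0) = mex{} = 0
g(1) = mex{} = 0
g(2) = mex{0} = 1
g(3) = mex{0} = 1
g(4) = mex{1} = 0
g(5) = mex{1} = 0
g(6) = mex{0} = 1
g(7) = mex{0} = 1
So g(7) = 1.
The value of a disjunctive sum is the nim-sum of the parts.
Combined value = 16 ⊕ 1 = 17.

17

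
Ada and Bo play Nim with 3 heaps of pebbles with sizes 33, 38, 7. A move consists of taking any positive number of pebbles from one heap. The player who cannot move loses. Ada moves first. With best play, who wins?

Bo wins

In binary:
  100001  (33)
  100110  (38)
  000111  (7)
  ------
  000000  (0)
The nim-sum is 0, so this is a P-position: the player to move is in a losing position under optimal play; Ada is about to move from it and so loses — Bo wins.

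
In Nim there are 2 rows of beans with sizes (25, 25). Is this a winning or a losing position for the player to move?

Compute the nim-sum pairwise:
25 ⊕ 25 = 0
The nim-sum is 0, so this is a P-position: the player to move is in a losing position under optimal play.

Losing position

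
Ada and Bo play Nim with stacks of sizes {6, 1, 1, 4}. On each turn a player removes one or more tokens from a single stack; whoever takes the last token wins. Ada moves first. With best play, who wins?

Ada wins

In binary:
  110  (6)
  001  (1)
  001  (1)
  100  (4)
  ---
  010  (2)
The nim-sum is 2 ≠ 0, so this is an N-position: the player to move can win; Ada has a winning move.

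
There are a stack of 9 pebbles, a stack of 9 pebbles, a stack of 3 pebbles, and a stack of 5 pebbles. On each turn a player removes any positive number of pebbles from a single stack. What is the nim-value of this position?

6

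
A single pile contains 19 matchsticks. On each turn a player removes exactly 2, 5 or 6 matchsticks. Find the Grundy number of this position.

0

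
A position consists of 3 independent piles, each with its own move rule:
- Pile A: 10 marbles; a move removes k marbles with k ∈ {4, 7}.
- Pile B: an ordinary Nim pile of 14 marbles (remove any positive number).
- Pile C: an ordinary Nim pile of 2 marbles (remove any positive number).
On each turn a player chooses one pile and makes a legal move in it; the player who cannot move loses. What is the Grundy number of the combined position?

14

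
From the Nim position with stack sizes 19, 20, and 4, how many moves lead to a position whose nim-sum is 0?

Nim-sum: 19 XOR 20 XOR 4 = 3.
The overall nim-sum is X = 3. A stack of size p has a winning move iff p XOR X < p (reduce it to p XOR X).
  19: 19 XOR 3 = 16 < 19 — winning move (to 16).
  20: 20 XOR 3 = 23 ≥ 20 — no move.
  4: 4 XOR 3 = 7 ≥ 4 — no move.
That gives 1 winning move.

1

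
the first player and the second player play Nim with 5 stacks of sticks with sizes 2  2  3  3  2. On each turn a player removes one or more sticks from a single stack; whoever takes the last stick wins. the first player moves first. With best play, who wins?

the first player wins

Nim-sum: 2 XOR 2 XOR 3 XOR 3 XOR 2 = 2.
The nim-sum is 2 ≠ 0, so this is an N-position: the player to move can win; the first player has a winning move.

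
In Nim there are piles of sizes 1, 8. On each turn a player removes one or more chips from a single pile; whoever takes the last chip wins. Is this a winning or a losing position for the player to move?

Winning position

Bitwise XOR of the heap sizes:
  0001  (1)
  1000  (8)
  ----
  1001  (9)
The nim-sum is 9 ≠ 0, so this is an N-position: the player to move can win.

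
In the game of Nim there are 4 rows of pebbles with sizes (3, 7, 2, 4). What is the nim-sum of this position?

2

In binary:
  011  (3)
  111  (7)
  010  (2)
  100  (4)
  ---
  010  (2)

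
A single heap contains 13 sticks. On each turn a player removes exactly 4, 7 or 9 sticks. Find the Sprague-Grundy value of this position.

0

Compute g(0), g(1), … for moves {4, 7, 9}:
g(0) = mex{} = 0
g(1) = mex{} = 0
g(2) = mex{} = 0
g(3) = mex{} = 0
g(4) = mex{0} = 1
g(5) = mex{0} = 1
g(6) = mex{0} = 1
g(7) = mex{0} = 1
g(8) = mex{0,1} = 2
g(9) = mex{0,1} = 2
g(10) = mex{0,1} = 2
g(11) = mex{0,1} = 2
g(12) = mex{0,1,2} = 3
g(13) = mex{1,2} = 0
So g(13) = 0.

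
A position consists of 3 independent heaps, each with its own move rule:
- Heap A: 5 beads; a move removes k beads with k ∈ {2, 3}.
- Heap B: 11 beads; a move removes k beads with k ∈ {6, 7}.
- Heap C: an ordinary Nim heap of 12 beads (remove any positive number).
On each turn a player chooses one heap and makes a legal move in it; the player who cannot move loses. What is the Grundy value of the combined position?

13

For heap A, compute g(0), g(1), … with moves {2, 3}:
g(0) = mex{} = 0
g(1) = mex{} = 0
g(2) = mex{0} = 1
g(3) = mex{0} = 1
g(4) = mex{0,1} = 2
g(5) = mex{1} = 0
So g(5) = 0.
Grundy values for heap B (subtraction set {6, 7}):
g(0) = mex{} = 0
g(1) = mex{} = 0
g(2) = mex{} = 0
g(3) = mex{} = 0
g(4) = mex{} = 0
g(5) = mex{} = 0
g(6) = mex{0} = 1
g(7) = mex{0} = 1
g(8) = mex{0} = 1
g(9) = mex{0} = 1
g(10) = mex{0} = 1
g(11) = mex{0} = 1
So g(11) = 1.
Heap C is a plain Nim heap of size 12, so its Grundy value is 12.
By the Sprague-Grundy theorem, the Grundy value of a sum of independent games is the XOR of the component values.
Combined value = 0 ⊕ 1 ⊕ 12 = 13.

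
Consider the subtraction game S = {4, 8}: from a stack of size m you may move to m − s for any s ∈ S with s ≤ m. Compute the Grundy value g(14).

0

Grundy values for subtraction set {4, 8}:
k:     0  1  2  3  4  5  6  7  8  9 10 11 12 13 14
g(k):  0  0  0  0  1  1  1  1  2  2  2  2  0  0  0
So g(14) = 0.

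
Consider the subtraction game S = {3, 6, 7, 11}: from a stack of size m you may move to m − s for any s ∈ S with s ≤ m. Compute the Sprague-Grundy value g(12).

4

Grundy values for subtraction set {3, 6, 7, 11}:
k:     0  1  2  3  4  5  6  7  8  9 10 11 12
g(k):  0  0  0  1  1  1  2  2  2  3  0  3  4
So g(12) = 4.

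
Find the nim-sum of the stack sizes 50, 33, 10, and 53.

44

In binary:
  110010  (50)
  100001  (33)
  001010  (10)
  110101  (53)
  ------
  101100  (44)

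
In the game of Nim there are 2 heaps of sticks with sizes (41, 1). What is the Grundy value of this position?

In binary:
  101001  (41)
  000001  (1)
  ------
  101000  (40)

40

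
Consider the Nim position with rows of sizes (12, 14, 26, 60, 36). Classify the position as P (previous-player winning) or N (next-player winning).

Compute the nim-sum pairwise:
12 ^ 14 = 2
2 ^ 26 = 24
24 ^ 60 = 36
36 ^ 36 = 0
The nim-sum is 0, so this is a P-position: the player to move is in a losing position under optimal play.

P-position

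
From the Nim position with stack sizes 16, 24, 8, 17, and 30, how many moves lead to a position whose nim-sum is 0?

3

Nim-sum: 16 ^ 24 ^ 8 ^ 17 ^ 30 = 15.
The overall nim-sum is X = 15. A stack of size p has a winning move iff p XOR X < p (reduce it to p XOR X).
  16: 16 XOR 15 = 31 ≥ 16 — no move.
  24: 24 XOR 15 = 23 < 24 — winning move (to 23).
  8: 8 XOR 15 = 7 < 8 — winning move (to 7).
  17: 17 XOR 15 = 30 ≥ 17 — no move.
  30: 30 XOR 15 = 17 < 30 — winning move (to 17).
That gives 3 winning moves.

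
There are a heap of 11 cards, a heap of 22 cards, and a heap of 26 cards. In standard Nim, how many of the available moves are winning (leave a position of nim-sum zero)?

1

Nim-sum: 11 ^ 22 ^ 26 = 7.
The overall nim-sum is X = 7. A heap of size p has a winning move iff p XOR X < p (reduce it to p XOR X).
  11: 11 XOR 7 = 12 ≥ 11 — no move.
  22: 22 XOR 7 = 17 < 22 — winning move (to 17).
  26: 26 XOR 7 = 29 ≥ 26 — no move.
That gives 1 winning move.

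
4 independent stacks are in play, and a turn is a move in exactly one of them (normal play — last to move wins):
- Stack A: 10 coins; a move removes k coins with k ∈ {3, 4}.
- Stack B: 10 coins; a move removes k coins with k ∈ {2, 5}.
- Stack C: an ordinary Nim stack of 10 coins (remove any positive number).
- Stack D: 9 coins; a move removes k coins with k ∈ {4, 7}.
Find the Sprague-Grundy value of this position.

Build the Grundy sequence for stack A with g(k) = mex{g(k−s) : s ∈ {3, 4}, s ≤ k}:
g(0) = mex{} = 0
g(1) = mex{} = 0
g(2) = mex{} = 0
g(3) = mex{0} = 1
g(4) = mex{0} = 1
g(5) = mex{0} = 1
g(6) = mex{0,1} = 2
g(7) = mex{1} = 0
g(8) = mex{1} = 0
g(9) = mex{1,2} = 0
g(10) = mex{0,2} = 1
So g(10) = 1.
Grundy values for stack B (subtraction set {2, 5}):
g(0) = mex{} = 0
g(1) = mex{} = 0
g(2) = mex{0} = 1
g(3) = mex{0} = 1
g(4) = mex{1} = 0
g(5) = mex{0,1} = 2
g(6) = mex{0} = 1
g(7) = mex{1,2} = 0
g(8) = mex{1} = 0
g(9) = mex{0} = 1
g(10) = mex{0,2} = 1
So g(10) = 1.
Stack C is a plain Nim stack of size 10, so its Grundy value is 10.
Build the Grundy sequence for stack D with g(k) = mex{g(k−s) : s ∈ {4, 7}, s ≤ k}:
k:     0  1  2  3  4  5  6  7  8  9
g(k):  0  0  0  0  1  1  1  1  2  2
So g(9) = 2.
The value of a disjunctive sum is the nim-sum of the parts.
Combined value = 1 XOR 1 XOR 10 XOR 2 = 8.

8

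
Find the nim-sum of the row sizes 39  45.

10

Compute the nim-sum pairwise:
39 ⊕ 45 = 10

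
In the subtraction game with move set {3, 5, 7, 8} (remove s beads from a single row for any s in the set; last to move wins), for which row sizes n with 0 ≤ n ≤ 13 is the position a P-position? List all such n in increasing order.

Grundy values for subtraction set {3, 5, 7, 8}:
g(0) = mex{} = 0
g(1) = mex{} = 0
g(2) = mex{} = 0
g(3) = mex{0} = 1
g(4) = mex{0} = 1
g(5) = mex{0} = 1
g(6) = mex{0,1} = 2
g(7) = mex{0,1} = 2
g(8) = mex{0,1} = 2
g(9) = mex{0,1,2} = 3
g(10) = mex{0,1,2} = 3
g(11) = mex{1,2} = 0
g(12) = mex{1,2,3} = 0
g(13) = mex{1,2,3} = 0
The P-positions (g = 0) in 0..13 are 0, 1, 2, 11, 12, 13.

0, 1, 2, 11, 12, 13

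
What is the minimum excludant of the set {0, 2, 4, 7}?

0 is in the set but 1 is not, so the mex is 1.

1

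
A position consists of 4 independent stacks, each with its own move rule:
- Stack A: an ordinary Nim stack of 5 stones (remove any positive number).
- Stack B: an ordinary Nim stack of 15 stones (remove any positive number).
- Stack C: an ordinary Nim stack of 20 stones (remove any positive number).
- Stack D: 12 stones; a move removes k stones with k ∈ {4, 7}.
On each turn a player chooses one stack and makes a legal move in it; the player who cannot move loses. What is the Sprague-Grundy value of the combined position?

30

Stack A is a plain Nim stack of size 5, so its Grundy value is 5.
Stack B is a plain Nim stack of size 15, so its Grundy value is 15.
Stack C is a plain Nim stack of size 20, so its Grundy value is 20.
For stack D, compute g(0), g(1), … with moves {4, 7}:
k:     0  1  2  3  4  5  6  7  8  9 10 11 12
g(k):  0  0  0  0  1  1  1  1  2  2  2  0  0
So g(12) = 0.
By the Sprague-Grundy theorem, the Grundy value of a sum of independent games is the XOR of the component values.
Combined value = 5 XOR 15 XOR 20 XOR 0 = 30.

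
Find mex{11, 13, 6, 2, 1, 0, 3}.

The values 0, 1, 2, 3 are all present; 4 is the first non-negative integer missing from the set.

4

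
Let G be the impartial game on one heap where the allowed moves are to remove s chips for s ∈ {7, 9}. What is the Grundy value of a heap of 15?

Build the Grundy sequence with g(k) = mex{g(k−s) : s ∈ {7, 9}, s ≤ k}:
k:     0  1  2  3  4  5  6  7  8  9 10 11 12 13 14 15
g(k):  0  0  0  0  0  0  0  1  1  1  1  1  1  1  2  2
So g(15) = 2.

2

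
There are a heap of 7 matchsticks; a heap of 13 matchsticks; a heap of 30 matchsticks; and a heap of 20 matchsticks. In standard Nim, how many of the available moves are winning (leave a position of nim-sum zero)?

0

Write each in binary and XOR column by column:
  00111  (7)
  01101  (13)
  11110  (30)
  10100  (20)
  -----
  00000  (0)
The nim-sum is already 0, so every move leaves a nonzero nim-sum — there are no winning moves.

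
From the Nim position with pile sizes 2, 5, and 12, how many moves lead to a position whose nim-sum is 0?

Nim-sum: 2 XOR 5 XOR 12 = 11.
The overall nim-sum is X = 11. A pile of size p has a winning move iff p XOR X < p (reduce it to p XOR X).
  2: 2 XOR 11 = 9 ≥ 2 — no move.
  5: 5 XOR 11 = 14 ≥ 5 — no move.
  12: 12 XOR 11 = 7 < 12 — winning move (to 7).
That gives 1 winning move.

1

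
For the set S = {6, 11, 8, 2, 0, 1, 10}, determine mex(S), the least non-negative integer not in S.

The values 0, 1, 2 are all present; 3 is the first non-negative integer missing from the set.

3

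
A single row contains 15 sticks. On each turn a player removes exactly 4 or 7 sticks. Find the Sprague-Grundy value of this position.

1

Grundy values for subtraction set {4, 7}:
k:     0  1  2  3  4  5  6  7  8  9 10 11 12 13 14 15
g(k):  0  0  0  0  1  1  1  1  2  2  2  0  0  0  0  1
So g(15) = 1.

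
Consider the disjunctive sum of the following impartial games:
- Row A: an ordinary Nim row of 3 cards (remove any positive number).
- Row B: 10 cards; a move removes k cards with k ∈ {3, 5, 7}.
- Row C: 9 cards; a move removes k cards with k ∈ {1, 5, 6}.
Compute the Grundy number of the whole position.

Row A is a plain Nim row of size 3, so its Grundy value is 3.
Grundy values for row B (subtraction set {3, 5, 7}):
k:     0  1  2  3  4  5  6  7  8  9 10
g(k):  0  0  0  1  1  1  2  2  2  3  0
So g(10) = 0.
Grundy values for row C (subtraction set {1, 5, 6}):
g(0) = mex{} = 0
g(1) = mex{0} = 1
g(2) = mex{1} = 0
g(3) = mex{0} = 1
g(4) = mex{1} = 0
g(5) = mex{0} = 1
g(6) = mex{0,1} = 2
g(7) = mex{0,1,2} = 3
g(8) = mex{0,1,3} = 2
g(9) = mex{0,1,2} = 3
So g(9) = 3.
The value of a disjunctive sum is the nim-sum of the parts.
Combined value = 3 XOR 0 XOR 3 = 0.

0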